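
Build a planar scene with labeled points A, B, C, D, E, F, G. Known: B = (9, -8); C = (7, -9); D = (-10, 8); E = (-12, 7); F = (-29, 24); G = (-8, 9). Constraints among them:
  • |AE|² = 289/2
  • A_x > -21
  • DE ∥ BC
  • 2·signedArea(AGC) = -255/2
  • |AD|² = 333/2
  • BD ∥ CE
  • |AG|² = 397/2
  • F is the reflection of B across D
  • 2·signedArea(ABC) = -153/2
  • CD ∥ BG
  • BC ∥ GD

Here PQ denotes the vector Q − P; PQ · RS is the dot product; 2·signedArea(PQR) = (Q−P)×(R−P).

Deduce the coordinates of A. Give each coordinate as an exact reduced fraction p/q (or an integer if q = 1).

A = (-41/2, 31/2)

1. A_x = -41/2  [2·signedArea(AGC) = -255/2 ∩ 2·signedArea(ABC) = -153/2]
2. A_y = 31/2  [2·signedArea(AGC) = -255/2 ∩ 2·signedArea(ABC) = -153/2]
   → A = (-41/2, 31/2)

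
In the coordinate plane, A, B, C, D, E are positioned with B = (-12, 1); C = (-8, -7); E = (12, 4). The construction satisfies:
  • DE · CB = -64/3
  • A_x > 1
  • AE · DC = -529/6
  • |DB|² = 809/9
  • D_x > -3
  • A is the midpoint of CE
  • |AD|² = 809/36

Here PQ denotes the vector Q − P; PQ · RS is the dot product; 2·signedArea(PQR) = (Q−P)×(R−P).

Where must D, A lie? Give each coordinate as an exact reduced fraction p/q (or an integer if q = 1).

A = (2, -3/2)
D = (-8/3, -2/3)

1. D_x = -8/3  [line 4·x + -8·y + 16/3 = 0 ∩ |DB|² = 809/9]
2. D_y = -2/3  [line 4·x + -8·y + 16/3 = 0 ∩ |DB|² = 809/9]
   → D = (-8/3, -2/3)
3. A_x = 2  [A is the midpoint of CE]
4. A_y = -3/2  [A is the midpoint of CE]
   → A = (2, -3/2)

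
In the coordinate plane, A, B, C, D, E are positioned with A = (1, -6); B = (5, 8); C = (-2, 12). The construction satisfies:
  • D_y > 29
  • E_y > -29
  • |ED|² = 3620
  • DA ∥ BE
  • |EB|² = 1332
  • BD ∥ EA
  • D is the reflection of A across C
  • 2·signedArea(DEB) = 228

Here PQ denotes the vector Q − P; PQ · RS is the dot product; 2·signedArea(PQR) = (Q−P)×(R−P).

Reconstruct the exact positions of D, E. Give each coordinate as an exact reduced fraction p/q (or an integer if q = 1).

1. D_x = -5  [D is the reflection of A across C]
2. D_y = 30  [D is the reflection of A across C]
   → D = (-5, 30)
3. E_x = 11  [BD ∥ EA ∩ DA ∥ BE]
4. E_y = -28  [BD ∥ EA ∩ DA ∥ BE]
   → E = (11, -28)

D = (-5, 30)
E = (11, -28)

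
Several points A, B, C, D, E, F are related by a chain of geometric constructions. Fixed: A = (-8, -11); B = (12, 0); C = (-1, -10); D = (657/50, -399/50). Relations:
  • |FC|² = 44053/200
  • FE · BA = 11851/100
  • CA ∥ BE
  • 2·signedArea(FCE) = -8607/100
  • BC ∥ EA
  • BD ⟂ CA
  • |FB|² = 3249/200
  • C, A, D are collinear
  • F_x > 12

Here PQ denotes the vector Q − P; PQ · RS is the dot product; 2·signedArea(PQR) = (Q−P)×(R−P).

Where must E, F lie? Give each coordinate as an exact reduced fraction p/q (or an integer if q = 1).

E = (5, -1)
F = (1257/100, -399/100)

1. E_x = 5  [BC ∥ EA ∩ CA ∥ BE]
2. E_y = -1  [BC ∥ EA ∩ CA ∥ BE]
   → E = (5, -1)
3. F_x = 1257/100  [2·signedArea(FCE) = -8607/100 ∩ FE · BA = 11851/100]
4. F_y = -399/100  [2·signedArea(FCE) = -8607/100 ∩ FE · BA = 11851/100]
   → F = (1257/100, -399/100)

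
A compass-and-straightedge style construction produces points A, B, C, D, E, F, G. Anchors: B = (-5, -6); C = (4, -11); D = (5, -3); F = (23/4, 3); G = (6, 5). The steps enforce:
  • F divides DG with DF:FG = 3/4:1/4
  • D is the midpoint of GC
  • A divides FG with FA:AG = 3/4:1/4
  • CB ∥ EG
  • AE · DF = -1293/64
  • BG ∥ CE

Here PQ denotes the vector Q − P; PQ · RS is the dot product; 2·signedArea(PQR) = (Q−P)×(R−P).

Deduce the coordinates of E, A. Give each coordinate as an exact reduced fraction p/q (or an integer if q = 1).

A = (95/16, 9/2)
E = (15, 0)

1. E_x = 15  [CB ∥ EG ∩ BG ∥ CE]
2. E_y = 0  [CB ∥ EG ∩ BG ∥ CE]
   → E = (15, 0)
3. A_x = 95/16  [A divides FG with FA:AG = 3/4:1/4]
4. A_y = 9/2  [A divides FG with FA:AG = 3/4:1/4]
   → A = (95/16, 9/2)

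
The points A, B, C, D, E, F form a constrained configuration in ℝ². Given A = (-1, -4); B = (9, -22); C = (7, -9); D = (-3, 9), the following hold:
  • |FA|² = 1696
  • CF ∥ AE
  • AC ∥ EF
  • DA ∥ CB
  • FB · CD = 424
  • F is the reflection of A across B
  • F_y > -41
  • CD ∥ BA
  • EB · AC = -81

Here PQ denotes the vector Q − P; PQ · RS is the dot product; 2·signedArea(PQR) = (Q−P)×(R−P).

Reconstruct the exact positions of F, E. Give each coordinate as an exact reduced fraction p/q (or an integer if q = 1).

1. F_x = 19  [F is the reflection of A across B]
2. F_y = -40  [F is the reflection of A across B]
   → F = (19, -40)
3. E_x = 11  [AC ∥ EF ∩ CF ∥ AE]
4. E_y = -35  [AC ∥ EF ∩ CF ∥ AE]
   → E = (11, -35)

E = (11, -35)
F = (19, -40)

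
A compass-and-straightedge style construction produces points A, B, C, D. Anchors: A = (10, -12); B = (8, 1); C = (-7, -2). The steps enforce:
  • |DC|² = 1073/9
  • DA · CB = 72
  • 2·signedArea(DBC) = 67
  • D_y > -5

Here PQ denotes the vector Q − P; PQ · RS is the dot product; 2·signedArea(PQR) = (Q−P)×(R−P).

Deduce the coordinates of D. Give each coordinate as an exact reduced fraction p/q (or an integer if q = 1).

1. D_x = 11/3  [DA · CB = 72 ∩ 2·signedArea(DBC) = 67]
2. D_y = -13/3  [DA · CB = 72 ∩ 2·signedArea(DBC) = 67]
   → D = (11/3, -13/3)

D = (11/3, -13/3)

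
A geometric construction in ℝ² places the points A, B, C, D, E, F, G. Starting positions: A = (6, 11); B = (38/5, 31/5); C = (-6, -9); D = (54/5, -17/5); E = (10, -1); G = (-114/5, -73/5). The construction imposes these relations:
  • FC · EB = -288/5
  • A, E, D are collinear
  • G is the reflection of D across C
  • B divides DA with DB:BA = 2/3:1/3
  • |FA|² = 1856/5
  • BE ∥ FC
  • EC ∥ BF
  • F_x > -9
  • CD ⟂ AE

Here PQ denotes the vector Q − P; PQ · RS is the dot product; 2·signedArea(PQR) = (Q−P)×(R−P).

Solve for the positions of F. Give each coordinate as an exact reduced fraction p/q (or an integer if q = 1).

F = (-42/5, -9/5)

1. F_x = -42/5  [BE ∥ FC ∩ EC ∥ BF]
2. F_y = -9/5  [BE ∥ FC ∩ EC ∥ BF]
   → F = (-42/5, -9/5)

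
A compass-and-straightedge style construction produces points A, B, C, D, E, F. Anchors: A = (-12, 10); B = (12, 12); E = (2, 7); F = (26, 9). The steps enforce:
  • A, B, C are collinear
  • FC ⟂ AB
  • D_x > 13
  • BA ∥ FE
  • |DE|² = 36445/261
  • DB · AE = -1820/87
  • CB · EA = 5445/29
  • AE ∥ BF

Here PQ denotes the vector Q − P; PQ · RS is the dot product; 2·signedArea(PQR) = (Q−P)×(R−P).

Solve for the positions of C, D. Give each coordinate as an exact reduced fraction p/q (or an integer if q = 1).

1. C_x = 744/29  [A, B, C are collinear ∩ FC ⟂ AB]
2. C_y = 381/29  [A, B, C are collinear ∩ FC ⟂ AB]
   → C = (744/29, 381/29)
3. D_x = 1150/87  [line -14·x + 3·y + 13304/87 = 0 ∩ |DE|² = 36445/261]
4. D_y = 932/87  [line -14·x + 3·y + 13304/87 = 0 ∩ |DE|² = 36445/261]
   → D = (1150/87, 932/87)

C = (744/29, 381/29)
D = (1150/87, 932/87)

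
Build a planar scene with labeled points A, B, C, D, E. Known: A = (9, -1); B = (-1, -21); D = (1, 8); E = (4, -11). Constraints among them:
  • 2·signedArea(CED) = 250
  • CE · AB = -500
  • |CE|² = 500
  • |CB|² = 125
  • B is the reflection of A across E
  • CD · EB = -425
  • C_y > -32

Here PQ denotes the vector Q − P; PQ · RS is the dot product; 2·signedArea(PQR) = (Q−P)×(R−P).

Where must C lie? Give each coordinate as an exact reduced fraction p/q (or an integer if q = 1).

1. C_x = -6  [2·signedArea(CED) = 250 ∩ CD · EB = -425]
2. C_y = -31  [2·signedArea(CED) = 250 ∩ CD · EB = -425]
   → C = (-6, -31)

C = (-6, -31)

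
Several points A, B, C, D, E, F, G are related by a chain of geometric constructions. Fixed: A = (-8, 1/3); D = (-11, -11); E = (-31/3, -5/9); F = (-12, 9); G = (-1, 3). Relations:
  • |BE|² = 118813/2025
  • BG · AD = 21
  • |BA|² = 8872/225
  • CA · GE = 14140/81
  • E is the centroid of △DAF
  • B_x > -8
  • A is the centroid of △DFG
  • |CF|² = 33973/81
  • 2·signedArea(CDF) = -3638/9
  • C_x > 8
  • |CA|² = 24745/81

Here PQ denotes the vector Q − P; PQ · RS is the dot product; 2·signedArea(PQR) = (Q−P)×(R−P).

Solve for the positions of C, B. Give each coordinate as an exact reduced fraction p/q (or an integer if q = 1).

1. C_x = 25/3  [2·signedArea(CDF) = -3638/9 ∩ CA · GE = 14140/81]
2. C_y = 59/9  [2·signedArea(CDF) = -3638/9 ∩ CA · GE = 14140/81]
   → C = (25/3, 59/9)
3. B_x = -38/5  [line 3·x + 34/3·y + -52 = 0 ∩ |BE|² = 118813/2025]
4. B_y = 33/5  [line 3·x + 34/3·y + -52 = 0 ∩ |BE|² = 118813/2025]
   → B = (-38/5, 33/5)

B = (-38/5, 33/5)
C = (25/3, 59/9)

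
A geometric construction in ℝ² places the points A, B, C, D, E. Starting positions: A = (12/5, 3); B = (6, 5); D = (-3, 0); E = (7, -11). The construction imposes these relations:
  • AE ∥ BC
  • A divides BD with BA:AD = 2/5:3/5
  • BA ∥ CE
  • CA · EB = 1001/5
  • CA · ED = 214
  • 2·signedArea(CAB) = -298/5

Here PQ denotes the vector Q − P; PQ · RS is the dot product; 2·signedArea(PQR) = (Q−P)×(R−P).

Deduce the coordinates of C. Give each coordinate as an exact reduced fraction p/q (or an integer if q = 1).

1. C_x = 53/5  [BA ∥ CE ∩ AE ∥ BC]
2. C_y = -9  [BA ∥ CE ∩ AE ∥ BC]
   → C = (53/5, -9)

C = (53/5, -9)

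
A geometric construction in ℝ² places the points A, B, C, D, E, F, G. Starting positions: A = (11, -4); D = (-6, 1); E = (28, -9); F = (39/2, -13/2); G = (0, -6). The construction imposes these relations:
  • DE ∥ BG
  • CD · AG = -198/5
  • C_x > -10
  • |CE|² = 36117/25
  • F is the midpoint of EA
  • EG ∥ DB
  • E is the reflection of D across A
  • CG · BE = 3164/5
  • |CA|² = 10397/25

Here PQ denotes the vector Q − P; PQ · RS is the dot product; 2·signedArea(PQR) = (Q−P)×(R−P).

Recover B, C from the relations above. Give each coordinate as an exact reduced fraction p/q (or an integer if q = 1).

1. B_x = -34  [DE ∥ BG ∩ EG ∥ DB]
2. B_y = 4  [DE ∥ BG ∩ EG ∥ DB]
   → B = (-34, 4)
3. C_x = -46/5  [CD · AG = -198/5 ∩ CG · BE = 3164/5]
4. C_y = -6/5  [CD · AG = -198/5 ∩ CG · BE = 3164/5]
   → C = (-46/5, -6/5)

B = (-34, 4)
C = (-46/5, -6/5)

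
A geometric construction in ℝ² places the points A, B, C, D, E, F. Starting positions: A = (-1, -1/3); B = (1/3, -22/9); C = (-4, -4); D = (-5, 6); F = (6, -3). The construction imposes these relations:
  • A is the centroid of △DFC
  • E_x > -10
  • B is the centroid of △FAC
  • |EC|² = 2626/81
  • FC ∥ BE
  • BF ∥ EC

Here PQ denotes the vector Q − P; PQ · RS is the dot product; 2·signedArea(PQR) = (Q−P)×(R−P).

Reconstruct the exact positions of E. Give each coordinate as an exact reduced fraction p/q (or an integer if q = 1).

1. E_x = -29/3  [BF ∥ EC ∩ FC ∥ BE]
2. E_y = -31/9  [BF ∥ EC ∩ FC ∥ BE]
   → E = (-29/3, -31/9)

E = (-29/3, -31/9)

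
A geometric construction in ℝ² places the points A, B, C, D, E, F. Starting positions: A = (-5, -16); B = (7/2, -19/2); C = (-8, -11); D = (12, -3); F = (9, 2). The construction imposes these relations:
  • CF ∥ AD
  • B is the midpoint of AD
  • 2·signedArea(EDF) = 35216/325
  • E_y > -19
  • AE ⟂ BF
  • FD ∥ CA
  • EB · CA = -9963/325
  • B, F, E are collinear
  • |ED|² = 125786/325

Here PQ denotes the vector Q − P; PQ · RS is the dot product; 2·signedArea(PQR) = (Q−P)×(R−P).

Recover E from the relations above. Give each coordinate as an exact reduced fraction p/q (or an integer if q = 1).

1. E_x = -199/325  [B, F, E are collinear ∩ AE ⟂ BF]
2. E_y = -5882/325  [B, F, E are collinear ∩ AE ⟂ BF]
   → E = (-199/325, -5882/325)

E = (-199/325, -5882/325)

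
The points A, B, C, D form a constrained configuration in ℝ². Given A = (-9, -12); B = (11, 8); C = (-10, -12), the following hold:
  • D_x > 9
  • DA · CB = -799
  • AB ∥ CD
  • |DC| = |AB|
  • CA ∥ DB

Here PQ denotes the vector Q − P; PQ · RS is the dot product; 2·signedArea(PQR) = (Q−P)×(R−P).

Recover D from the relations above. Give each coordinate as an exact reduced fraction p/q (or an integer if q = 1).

D = (10, 8)

1. D_x = 10  [CA ∥ DB ∩ AB ∥ CD]
2. D_y = 8  [CA ∥ DB ∩ AB ∥ CD]
   → D = (10, 8)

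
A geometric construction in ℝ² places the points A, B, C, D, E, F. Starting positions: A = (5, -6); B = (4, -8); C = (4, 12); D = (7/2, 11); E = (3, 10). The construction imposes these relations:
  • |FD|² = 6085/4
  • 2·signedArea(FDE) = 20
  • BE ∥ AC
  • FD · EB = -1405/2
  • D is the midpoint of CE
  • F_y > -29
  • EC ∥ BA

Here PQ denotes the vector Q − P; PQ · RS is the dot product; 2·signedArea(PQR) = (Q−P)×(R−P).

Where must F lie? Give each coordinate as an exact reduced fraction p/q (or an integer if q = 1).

F = (4, -28)

1. F_x = 4  [2·signedArea(FDE) = 20 ∩ FD · EB = -1405/2]
2. F_y = -28  [2·signedArea(FDE) = 20 ∩ FD · EB = -1405/2]
   → F = (4, -28)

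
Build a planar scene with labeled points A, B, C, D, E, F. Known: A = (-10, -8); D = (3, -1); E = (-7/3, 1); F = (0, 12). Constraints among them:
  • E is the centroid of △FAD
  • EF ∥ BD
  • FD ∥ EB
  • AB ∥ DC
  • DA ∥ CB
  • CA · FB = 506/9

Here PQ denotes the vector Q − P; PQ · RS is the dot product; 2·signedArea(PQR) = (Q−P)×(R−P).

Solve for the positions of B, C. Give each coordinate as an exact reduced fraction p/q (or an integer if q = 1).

1. B_x = 2/3  [EF ∥ BD ∩ FD ∥ EB]
2. B_y = -12  [EF ∥ BD ∩ FD ∥ EB]
   → B = (2/3, -12)
3. C_x = 41/3  [DA ∥ CB ∩ AB ∥ DC]
4. C_y = -5  [DA ∥ CB ∩ AB ∥ DC]
   → C = (41/3, -5)

B = (2/3, -12)
C = (41/3, -5)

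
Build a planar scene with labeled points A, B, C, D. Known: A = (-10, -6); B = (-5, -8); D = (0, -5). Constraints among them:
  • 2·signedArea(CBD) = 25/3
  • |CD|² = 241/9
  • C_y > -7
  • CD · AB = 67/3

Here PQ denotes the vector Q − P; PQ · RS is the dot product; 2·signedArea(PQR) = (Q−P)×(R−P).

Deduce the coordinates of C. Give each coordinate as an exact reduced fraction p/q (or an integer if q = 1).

1. C_x = -5  [2·signedArea(CBD) = 25/3 ∩ CD · AB = 67/3]
2. C_y = -19/3  [2·signedArea(CBD) = 25/3 ∩ CD · AB = 67/3]
   → C = (-5, -19/3)

C = (-5, -19/3)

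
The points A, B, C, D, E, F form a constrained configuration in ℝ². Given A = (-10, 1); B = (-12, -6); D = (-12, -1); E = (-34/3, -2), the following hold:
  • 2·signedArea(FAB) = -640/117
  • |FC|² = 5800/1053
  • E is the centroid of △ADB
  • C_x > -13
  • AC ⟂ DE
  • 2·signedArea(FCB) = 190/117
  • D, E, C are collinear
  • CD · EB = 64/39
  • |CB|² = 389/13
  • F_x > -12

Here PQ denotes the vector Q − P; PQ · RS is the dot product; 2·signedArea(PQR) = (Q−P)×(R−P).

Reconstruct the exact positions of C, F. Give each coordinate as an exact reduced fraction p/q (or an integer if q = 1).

C = (-160/13, -7/13)
F = (-1390/117, -37/13)

1. C_x = -160/13  [D, E, C are collinear ∩ AC ⟂ DE]
2. C_y = -7/13  [D, E, C are collinear ∩ AC ⟂ DE]
   → C = (-160/13, -7/13)
3. F_x = -1390/117  [2·signedArea(FAB) = -640/117 ∩ 2·signedArea(FCB) = 190/117]
4. F_y = -37/13  [2·signedArea(FAB) = -640/117 ∩ 2·signedArea(FCB) = 190/117]
   → F = (-1390/117, -37/13)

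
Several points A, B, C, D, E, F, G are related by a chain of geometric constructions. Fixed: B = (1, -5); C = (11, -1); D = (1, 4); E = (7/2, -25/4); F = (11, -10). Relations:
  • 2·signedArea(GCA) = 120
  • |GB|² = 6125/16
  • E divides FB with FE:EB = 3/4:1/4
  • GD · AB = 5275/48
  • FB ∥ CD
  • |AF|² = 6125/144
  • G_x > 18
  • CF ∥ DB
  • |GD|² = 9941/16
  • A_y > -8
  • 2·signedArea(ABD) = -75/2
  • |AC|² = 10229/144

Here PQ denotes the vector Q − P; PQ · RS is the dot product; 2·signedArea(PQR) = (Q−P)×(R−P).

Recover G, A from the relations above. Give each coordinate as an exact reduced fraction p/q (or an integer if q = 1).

A = (31/6, -85/12)
G = (37/2, -55/4)

1. A_x = 31/6  [2·signedArea(ABD) = -75/2]
2. A_y = -85/12  [|AF|² = 6125/144]
   → A = (31/6, -85/12)
3. G_x = 37/2  [2·signedArea(GCA) = 120 ∩ GD · AB = 5275/48]
4. G_y = -55/4  [2·signedArea(GCA) = 120 ∩ GD · AB = 5275/48]
   → G = (37/2, -55/4)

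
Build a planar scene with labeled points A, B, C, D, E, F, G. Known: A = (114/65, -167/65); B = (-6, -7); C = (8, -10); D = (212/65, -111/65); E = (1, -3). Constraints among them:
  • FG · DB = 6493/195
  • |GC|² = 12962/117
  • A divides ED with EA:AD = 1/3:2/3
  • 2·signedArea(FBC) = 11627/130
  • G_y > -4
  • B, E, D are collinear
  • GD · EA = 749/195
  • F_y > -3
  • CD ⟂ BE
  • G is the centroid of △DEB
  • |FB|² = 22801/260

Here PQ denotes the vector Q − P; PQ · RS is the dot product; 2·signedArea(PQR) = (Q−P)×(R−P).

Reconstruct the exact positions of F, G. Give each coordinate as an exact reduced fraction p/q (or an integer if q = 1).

F = (277/130, -153/65)
G = (-113/195, -761/195)

1. G_x = -113/195  [G is the centroid of △DEB]
2. G_y = -761/195  [G is the centroid of △DEB]
   → G = (-113/195, -761/195)
3. F_x = 277/130  [FG · DB = 6493/195 ∩ 2·signedArea(FBC) = 11627/130]
4. F_y = -153/65  [FG · DB = 6493/195 ∩ 2·signedArea(FBC) = 11627/130]
   → F = (277/130, -153/65)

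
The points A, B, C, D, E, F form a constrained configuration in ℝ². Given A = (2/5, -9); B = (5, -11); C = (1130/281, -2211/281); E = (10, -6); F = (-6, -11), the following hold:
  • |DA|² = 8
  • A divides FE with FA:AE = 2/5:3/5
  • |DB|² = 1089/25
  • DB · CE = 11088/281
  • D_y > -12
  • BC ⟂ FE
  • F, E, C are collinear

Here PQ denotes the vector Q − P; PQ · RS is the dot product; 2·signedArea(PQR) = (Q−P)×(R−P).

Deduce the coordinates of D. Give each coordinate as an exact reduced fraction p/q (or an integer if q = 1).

1. D_x = -8/5  [line -1680/281·x + -525/281·y + -8463/281 = 0 ∩ |DB|² = 1089/25]
2. D_y = -11  [line -1680/281·x + -525/281·y + -8463/281 = 0 ∩ |DB|² = 1089/25]
   → D = (-8/5, -11)

D = (-8/5, -11)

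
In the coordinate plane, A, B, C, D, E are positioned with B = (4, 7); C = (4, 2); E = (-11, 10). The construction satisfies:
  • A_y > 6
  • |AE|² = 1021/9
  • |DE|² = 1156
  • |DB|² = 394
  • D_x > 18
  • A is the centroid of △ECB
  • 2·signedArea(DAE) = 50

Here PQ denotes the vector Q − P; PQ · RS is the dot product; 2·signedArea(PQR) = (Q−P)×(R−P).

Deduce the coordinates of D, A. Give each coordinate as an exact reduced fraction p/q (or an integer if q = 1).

1. A_x = -1  [A is the centroid of △ECB]
2. A_y = 19/3  [A is the centroid of △ECB]
   → A = (-1, 19/3)
3. D_x = 19  [line -11/3·x + -10·y + 29/3 = 0 ∩ |DE|² = 1156]
4. D_y = -6  [line -11/3·x + -10·y + 29/3 = 0 ∩ |DE|² = 1156]
   → D = (19, -6)

A = (-1, 19/3)
D = (19, -6)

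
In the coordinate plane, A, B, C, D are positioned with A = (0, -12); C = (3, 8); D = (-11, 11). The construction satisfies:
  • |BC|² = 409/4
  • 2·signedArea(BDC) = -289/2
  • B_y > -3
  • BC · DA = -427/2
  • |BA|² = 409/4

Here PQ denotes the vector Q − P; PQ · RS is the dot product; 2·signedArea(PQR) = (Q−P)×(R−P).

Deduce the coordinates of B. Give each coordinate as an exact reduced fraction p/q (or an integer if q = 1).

B = (3/2, -2)

1. B_x = 3/2  [2·signedArea(BDC) = -289/2 ∩ BC · DA = -427/2]
2. B_y = -2  [2·signedArea(BDC) = -289/2 ∩ BC · DA = -427/2]
   → B = (3/2, -2)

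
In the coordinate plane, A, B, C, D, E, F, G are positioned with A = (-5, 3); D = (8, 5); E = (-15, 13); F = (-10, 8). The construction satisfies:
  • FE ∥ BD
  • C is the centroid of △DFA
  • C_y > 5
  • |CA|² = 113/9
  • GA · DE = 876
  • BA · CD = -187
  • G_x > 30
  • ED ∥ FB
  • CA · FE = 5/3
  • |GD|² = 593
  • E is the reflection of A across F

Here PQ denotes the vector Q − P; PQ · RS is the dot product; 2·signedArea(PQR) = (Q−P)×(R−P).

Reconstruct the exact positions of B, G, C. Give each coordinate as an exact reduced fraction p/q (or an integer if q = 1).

B = (13, 0)
C = (-7/3, 16/3)
G = (31, -3)

1. B_x = 13  [FE ∥ BD ∩ ED ∥ FB]
2. B_y = 0  [FE ∥ BD ∩ ED ∥ FB]
   → B = (13, 0)
3. G_x = 31  [line 23·x + -8·y + -737 = 0 ∩ |GD|² = 593]
4. G_y = -3  [line 23·x + -8·y + -737 = 0 ∩ |GD|² = 593]
   → G = (31, -3)
5. C_x = -7/3  [C is the centroid of △DFA]
6. C_y = 16/3  [C is the centroid of △DFA]
   → C = (-7/3, 16/3)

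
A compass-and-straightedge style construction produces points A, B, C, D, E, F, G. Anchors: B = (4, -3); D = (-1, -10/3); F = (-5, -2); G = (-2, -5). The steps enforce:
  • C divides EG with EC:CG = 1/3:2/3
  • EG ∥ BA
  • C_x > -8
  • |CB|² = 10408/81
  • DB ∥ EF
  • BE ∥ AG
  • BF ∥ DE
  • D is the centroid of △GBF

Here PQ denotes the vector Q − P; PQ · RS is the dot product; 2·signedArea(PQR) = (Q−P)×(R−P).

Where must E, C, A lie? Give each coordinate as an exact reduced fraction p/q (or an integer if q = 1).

A = (12, -17/3)
C = (-22/3, -29/9)
E = (-10, -7/3)

1. E_x = -10  [DB ∥ EF ∩ BF ∥ DE]
2. E_y = -7/3  [DB ∥ EF ∩ BF ∥ DE]
   → E = (-10, -7/3)
3. C_x = -22/3  [C divides EG with EC:CG = 1/3:2/3]
4. C_y = -29/9  [C divides EG with EC:CG = 1/3:2/3]
   → C = (-22/3, -29/9)
5. A_x = 12  [BE ∥ AG ∩ EG ∥ BA]
6. A_y = -17/3  [BE ∥ AG ∩ EG ∥ BA]
   → A = (12, -17/3)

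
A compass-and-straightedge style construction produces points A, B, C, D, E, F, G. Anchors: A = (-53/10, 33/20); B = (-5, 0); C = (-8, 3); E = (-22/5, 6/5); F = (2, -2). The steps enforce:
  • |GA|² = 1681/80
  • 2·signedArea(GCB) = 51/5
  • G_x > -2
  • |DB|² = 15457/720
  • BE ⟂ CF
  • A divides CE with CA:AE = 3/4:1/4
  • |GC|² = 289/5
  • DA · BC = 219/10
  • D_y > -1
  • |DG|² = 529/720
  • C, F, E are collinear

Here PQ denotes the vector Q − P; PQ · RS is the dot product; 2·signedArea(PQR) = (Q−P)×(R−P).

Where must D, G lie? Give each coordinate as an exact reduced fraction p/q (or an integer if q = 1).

1. D_x = -13/30  [line 3·x + -3·y + -21/20 = 0 ∩ |DB|² = 15457/720]
2. D_y = -47/60  [line 3·x + -3·y + -21/20 = 0 ∩ |DB|² = 15457/720]
   → D = (-13/30, -47/60)
3. G_x = -6/5  [line 3·x + 3·y + 24/5 = 0 ∩ |GA|² = 1681/80]
4. G_y = -2/5  [line 3·x + 3·y + 24/5 = 0 ∩ |GA|² = 1681/80]
   → G = (-6/5, -2/5)

D = (-13/30, -47/60)
G = (-6/5, -2/5)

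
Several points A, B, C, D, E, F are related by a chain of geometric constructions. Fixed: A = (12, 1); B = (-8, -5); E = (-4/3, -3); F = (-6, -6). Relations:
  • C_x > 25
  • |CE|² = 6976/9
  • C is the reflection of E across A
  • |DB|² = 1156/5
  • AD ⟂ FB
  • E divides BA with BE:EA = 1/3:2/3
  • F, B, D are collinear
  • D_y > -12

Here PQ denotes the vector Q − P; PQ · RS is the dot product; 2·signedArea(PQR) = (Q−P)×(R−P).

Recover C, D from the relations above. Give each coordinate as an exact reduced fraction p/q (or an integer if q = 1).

C = (76/3, 5)
D = (28/5, -59/5)

1. C_x = 76/3  [C is the reflection of E across A]
2. C_y = 5  [C is the reflection of E across A]
   → C = (76/3, 5)
3. D_x = 28/5  [F, B, D are collinear ∩ AD ⟂ FB]
4. D_y = -59/5  [F, B, D are collinear ∩ AD ⟂ FB]
   → D = (28/5, -59/5)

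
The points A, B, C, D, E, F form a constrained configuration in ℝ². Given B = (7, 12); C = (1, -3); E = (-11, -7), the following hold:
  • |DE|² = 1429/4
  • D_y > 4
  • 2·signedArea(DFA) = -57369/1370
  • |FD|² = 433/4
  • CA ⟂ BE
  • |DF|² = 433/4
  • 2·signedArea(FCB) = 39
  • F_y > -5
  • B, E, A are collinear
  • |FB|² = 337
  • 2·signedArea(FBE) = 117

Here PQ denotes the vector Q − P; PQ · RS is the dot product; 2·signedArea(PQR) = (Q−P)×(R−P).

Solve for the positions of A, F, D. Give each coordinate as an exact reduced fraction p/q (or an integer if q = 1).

A = (-2279/685, 753/685)
D = (4, 9/2)
F = (-2, -4)

1. A_x = -2279/685  [B, E, A are collinear ∩ CA ⟂ BE]
2. A_y = 753/685  [B, E, A are collinear ∩ CA ⟂ BE]
   → A = (-2279/685, 753/685)
3. F_x = -2  [2·signedArea(FBE) = 117 ∩ 2·signedArea(FCB) = 39]
4. F_y = -4  [2·signedArea(FBE) = 117 ∩ 2·signedArea(FCB) = 39]
   → F = (-2, -4)
5. D_x = 4  [line -3493/685·x + -909/685·y + 7225/274 = 0 ∩ |FD|² = 433/4]
6. D_y = 9/2  [line -3493/685·x + -909/685·y + 7225/274 = 0 ∩ |FD|² = 433/4]
   → D = (4, 9/2)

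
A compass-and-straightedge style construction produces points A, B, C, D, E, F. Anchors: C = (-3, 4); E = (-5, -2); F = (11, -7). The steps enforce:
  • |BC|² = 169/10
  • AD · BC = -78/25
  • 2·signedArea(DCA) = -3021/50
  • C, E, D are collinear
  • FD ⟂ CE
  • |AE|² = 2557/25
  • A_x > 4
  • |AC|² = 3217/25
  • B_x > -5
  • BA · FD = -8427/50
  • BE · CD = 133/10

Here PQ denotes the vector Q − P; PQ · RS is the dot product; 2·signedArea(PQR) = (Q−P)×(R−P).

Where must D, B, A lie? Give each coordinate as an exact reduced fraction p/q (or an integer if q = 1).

1. D_x = -49/10  [C, E, D are collinear ∩ FD ⟂ CE]
2. D_y = -17/10  [C, E, D are collinear ∩ FD ⟂ CE]
   → D = (-49/10, -17/10)
3. B_x = -43/10  [line 19/10·x + 57/10·y + 38/5 = 0 ∩ |BC|² = 169/10]
4. B_y = 1/10  [line 19/10·x + 57/10·y + 38/5 = 0 ∩ |BC|² = 169/10]
   → B = (-43/10, 1/10)
5. A_x = 122/25  [BA · FD = -8427/50 ∩ AD · BC = -78/25]
6. A_y = -104/25  [BA · FD = -8427/50 ∩ AD · BC = -78/25]
   → A = (122/25, -104/25)

A = (122/25, -104/25)
B = (-43/10, 1/10)
D = (-49/10, -17/10)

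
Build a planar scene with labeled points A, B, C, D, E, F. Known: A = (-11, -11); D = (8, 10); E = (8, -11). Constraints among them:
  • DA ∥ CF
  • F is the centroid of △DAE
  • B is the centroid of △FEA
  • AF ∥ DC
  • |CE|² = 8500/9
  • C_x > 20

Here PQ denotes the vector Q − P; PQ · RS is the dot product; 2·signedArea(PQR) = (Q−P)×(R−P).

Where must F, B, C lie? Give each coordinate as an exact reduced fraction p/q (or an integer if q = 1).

B = (-4/9, -26/3)
C = (62/3, 17)
F = (5/3, -4)

1. F_x = 5/3  [F is the centroid of △DAE]
2. F_y = -4  [F is the centroid of △DAE]
   → F = (5/3, -4)
3. B_x = -4/9  [B is the centroid of △FEA]
4. B_y = -26/3  [B is the centroid of △FEA]
   → B = (-4/9, -26/3)
5. C_x = 62/3  [DA ∥ CF ∩ AF ∥ DC]
6. C_y = 17  [DA ∥ CF ∩ AF ∥ DC]
   → C = (62/3, 17)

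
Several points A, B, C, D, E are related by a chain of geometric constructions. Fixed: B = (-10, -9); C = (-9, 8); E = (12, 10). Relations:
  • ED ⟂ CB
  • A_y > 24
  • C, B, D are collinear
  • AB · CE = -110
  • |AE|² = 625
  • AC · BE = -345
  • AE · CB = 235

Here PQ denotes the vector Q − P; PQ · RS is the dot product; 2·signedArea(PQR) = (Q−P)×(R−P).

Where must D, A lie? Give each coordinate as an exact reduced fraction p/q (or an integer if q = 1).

A = (-8, 25)
D = (-511/58, 651/58)

1. D_x = -511/58  [C, B, D are collinear ∩ ED ⟂ CB]
2. D_y = 651/58  [C, B, D are collinear ∩ ED ⟂ CB]
   → D = (-511/58, 651/58)
3. A_x = -8  [AE · CB = 235 ∩ AC · BE = -345]
4. A_y = 25  [AE · CB = 235 ∩ AC · BE = -345]
   → A = (-8, 25)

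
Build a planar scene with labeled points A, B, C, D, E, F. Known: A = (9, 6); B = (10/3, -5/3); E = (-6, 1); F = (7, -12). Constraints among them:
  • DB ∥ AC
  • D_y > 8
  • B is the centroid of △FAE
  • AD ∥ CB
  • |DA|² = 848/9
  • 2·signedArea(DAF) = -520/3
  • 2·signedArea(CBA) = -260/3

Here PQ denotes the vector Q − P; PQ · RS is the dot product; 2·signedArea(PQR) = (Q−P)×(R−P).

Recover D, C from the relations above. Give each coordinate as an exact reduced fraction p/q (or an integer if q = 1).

1. D_x = -1/3  [line 18·x + -2·y + 70/3 = 0 ∩ |DA|² = 848/9]
2. D_y = 26/3  [line 18·x + -2·y + 70/3 = 0 ∩ |DA|² = 848/9]
   → D = (-1/3, 26/3)
3. C_x = 38/3  [AD ∥ CB ∩ DB ∥ AC]
4. C_y = -13/3  [AD ∥ CB ∩ DB ∥ AC]
   → C = (38/3, -13/3)

C = (38/3, -13/3)
D = (-1/3, 26/3)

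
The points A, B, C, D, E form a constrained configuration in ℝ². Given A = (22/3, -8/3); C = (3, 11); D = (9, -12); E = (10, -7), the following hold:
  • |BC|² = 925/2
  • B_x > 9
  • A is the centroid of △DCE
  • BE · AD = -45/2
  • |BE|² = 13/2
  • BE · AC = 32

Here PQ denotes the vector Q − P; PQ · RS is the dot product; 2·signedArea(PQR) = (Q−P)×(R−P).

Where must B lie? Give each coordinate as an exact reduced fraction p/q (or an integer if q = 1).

1. B_x = 19/2  [BE · AD = -45/2 ∩ BE · AC = 32]
2. B_y = -19/2  [BE · AD = -45/2 ∩ BE · AC = 32]
   → B = (19/2, -19/2)

B = (19/2, -19/2)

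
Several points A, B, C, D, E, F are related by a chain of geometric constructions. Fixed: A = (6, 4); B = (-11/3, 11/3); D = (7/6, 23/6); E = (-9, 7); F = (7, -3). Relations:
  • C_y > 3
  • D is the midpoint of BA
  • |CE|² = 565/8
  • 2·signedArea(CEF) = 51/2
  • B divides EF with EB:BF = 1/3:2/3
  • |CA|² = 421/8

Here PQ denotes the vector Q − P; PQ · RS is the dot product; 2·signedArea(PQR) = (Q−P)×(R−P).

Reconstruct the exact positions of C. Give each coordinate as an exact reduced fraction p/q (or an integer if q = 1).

C = (-5/4, 15/4)

1. C_x = -5/4  [line 10·x + 16·y + -95/2 = 0 ∩ |CA|² = 421/8]
2. C_y = 15/4  [line 10·x + 16·y + -95/2 = 0 ∩ |CA|² = 421/8]
   → C = (-5/4, 15/4)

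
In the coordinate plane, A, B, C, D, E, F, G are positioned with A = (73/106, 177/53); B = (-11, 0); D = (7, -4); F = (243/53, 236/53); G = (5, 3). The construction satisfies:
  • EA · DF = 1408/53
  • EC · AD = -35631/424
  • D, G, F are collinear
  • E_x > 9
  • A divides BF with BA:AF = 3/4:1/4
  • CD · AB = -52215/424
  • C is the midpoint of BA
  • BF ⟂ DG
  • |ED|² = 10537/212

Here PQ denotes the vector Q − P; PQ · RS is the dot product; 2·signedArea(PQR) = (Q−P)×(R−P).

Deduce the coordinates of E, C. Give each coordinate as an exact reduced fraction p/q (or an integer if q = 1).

C = (-1093/212, 177/106)
E = (987/106, 141/53)

1. E_x = 987/106  [line 128/53·x + -448/53·y + 0 = 0 ∩ |ED|² = 10537/212]
2. E_y = 141/53  [line 128/53·x + -448/53·y + 0 = 0 ∩ |ED|² = 10537/212]
   → E = (987/106, 141/53)
3. C_x = -1093/212  [C is the midpoint of BA]
4. C_y = 177/106  [C is the midpoint of BA]
   → C = (-1093/212, 177/106)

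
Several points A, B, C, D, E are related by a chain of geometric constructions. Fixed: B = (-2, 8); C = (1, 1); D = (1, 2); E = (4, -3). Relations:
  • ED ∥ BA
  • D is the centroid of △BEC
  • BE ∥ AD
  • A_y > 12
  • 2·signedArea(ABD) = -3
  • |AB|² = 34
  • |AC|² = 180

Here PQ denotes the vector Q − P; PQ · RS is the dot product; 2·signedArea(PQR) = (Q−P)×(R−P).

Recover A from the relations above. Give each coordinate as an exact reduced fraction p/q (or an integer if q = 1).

A = (-5, 13)

1. A_x = -5  [BE ∥ AD ∩ ED ∥ BA]
2. A_y = 13  [BE ∥ AD ∩ ED ∥ BA]
   → A = (-5, 13)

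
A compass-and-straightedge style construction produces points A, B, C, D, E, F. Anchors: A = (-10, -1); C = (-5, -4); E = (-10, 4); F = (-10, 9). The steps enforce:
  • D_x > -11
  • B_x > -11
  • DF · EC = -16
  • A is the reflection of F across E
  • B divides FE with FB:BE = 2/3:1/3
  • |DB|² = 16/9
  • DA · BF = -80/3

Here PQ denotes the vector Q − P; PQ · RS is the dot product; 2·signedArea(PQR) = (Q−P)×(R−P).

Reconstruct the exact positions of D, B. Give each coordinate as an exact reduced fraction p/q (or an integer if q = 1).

1. B_x = -10  [B divides FE with FB:BE = 2/3:1/3]
2. B_y = 17/3  [B divides FE with FB:BE = 2/3:1/3]
   → B = (-10, 17/3)
3. D_x = -10  [DA · BF = -80/3 ∩ DF · EC = -16]
4. D_y = 7  [DA · BF = -80/3 ∩ DF · EC = -16]
   → D = (-10, 7)

B = (-10, 17/3)
D = (-10, 7)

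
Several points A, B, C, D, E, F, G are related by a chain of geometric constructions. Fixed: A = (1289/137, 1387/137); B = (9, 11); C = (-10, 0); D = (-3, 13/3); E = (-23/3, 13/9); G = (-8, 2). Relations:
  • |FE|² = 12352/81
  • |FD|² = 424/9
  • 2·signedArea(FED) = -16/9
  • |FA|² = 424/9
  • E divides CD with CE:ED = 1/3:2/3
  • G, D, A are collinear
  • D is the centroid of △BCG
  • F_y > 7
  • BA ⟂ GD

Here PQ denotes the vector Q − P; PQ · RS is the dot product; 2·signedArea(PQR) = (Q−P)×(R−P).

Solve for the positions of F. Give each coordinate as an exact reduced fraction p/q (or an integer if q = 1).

F = (3, 23/3)

1. F_x = 3  [line -26/9·x + 14/3·y + -244/9 = 0 ∩ |FE|² = 12352/81]
2. F_y = 23/3  [line -26/9·x + 14/3·y + -244/9 = 0 ∩ |FE|² = 12352/81]
   → F = (3, 23/3)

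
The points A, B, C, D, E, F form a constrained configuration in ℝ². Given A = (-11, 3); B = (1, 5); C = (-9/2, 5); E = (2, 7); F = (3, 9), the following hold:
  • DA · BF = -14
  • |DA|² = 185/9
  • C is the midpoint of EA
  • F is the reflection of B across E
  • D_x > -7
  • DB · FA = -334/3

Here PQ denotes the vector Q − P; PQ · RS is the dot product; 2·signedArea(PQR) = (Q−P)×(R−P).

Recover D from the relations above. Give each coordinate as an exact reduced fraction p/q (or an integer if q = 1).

D = (-20/3, 13/3)

1. D_x = -20/3  [DB · FA = -334/3 ∩ DA · BF = -14]
2. D_y = 13/3  [DB · FA = -334/3 ∩ DA · BF = -14]
   → D = (-20/3, 13/3)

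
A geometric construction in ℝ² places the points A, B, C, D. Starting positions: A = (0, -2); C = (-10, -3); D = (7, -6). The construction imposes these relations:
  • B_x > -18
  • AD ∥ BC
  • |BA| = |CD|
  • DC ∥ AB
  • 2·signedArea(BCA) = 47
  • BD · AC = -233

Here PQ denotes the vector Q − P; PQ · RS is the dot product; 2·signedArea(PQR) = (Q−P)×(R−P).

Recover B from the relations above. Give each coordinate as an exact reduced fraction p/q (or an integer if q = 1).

1. B_x = -17  [AD ∥ BC ∩ DC ∥ AB]
2. B_y = 1  [AD ∥ BC ∩ DC ∥ AB]
   → B = (-17, 1)

B = (-17, 1)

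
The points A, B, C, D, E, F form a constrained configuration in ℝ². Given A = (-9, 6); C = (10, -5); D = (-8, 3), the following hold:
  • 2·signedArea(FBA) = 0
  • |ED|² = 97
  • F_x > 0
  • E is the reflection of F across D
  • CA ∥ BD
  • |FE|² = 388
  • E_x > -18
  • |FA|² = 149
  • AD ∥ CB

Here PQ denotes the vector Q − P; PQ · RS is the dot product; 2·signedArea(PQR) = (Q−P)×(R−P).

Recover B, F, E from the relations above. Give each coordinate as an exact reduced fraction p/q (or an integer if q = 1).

B = (11, -8)
E = (-17, 7)
F = (1, -1)

1. B_x = 11  [CA ∥ BD ∩ AD ∥ CB]
2. B_y = -8  [CA ∥ BD ∩ AD ∥ CB]
   → B = (11, -8)
3. F_x = 1  [line -14·x + -20·y + -6 = 0 ∩ |FA|² = 149]
4. F_y = -1  [line -14·x + -20·y + -6 = 0 ∩ |FA|² = 149]
   → F = (1, -1)
5. E_x = -17  [E is the reflection of F across D]
6. E_y = 7  [E is the reflection of F across D]
   → E = (-17, 7)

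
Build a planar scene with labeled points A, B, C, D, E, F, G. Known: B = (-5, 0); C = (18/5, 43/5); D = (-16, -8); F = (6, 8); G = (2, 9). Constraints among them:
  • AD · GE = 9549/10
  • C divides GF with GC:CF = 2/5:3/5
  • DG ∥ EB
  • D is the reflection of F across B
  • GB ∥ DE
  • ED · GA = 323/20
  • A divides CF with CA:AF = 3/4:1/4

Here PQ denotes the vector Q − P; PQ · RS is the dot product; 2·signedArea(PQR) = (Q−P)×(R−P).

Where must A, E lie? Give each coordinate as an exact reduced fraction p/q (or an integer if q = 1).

A = (27/5, 163/20)
E = (-23, -17)

1. A_x = 27/5  [A divides CF with CA:AF = 3/4:1/4]
2. A_y = 163/20  [A divides CF with CA:AF = 3/4:1/4]
   → A = (27/5, 163/20)
3. E_x = -23  [DG ∥ EB ∩ GB ∥ DE]
4. E_y = -17  [DG ∥ EB ∩ GB ∥ DE]
   → E = (-23, -17)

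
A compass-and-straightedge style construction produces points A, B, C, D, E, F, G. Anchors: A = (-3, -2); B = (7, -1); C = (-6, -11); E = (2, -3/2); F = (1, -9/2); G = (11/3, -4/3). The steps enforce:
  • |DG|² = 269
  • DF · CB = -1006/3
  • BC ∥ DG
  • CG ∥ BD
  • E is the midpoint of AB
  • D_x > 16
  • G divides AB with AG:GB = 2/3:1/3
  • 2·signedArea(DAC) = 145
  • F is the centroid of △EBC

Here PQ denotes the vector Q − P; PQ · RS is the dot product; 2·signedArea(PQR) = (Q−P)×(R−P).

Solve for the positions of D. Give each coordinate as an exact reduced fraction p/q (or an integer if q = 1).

D = (50/3, 26/3)

1. D_x = 50/3  [BC ∥ DG ∩ CG ∥ BD]
2. D_y = 26/3  [BC ∥ DG ∩ CG ∥ BD]
   → D = (50/3, 26/3)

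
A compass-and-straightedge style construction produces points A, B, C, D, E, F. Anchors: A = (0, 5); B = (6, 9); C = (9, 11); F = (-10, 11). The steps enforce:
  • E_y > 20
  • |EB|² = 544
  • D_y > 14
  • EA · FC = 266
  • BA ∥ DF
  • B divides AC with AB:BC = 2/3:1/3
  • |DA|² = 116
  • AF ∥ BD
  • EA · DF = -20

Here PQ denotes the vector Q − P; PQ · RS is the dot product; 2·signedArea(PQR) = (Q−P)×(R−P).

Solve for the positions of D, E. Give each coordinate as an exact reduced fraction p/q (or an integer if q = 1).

1. D_x = -4  [BA ∥ DF ∩ AF ∥ BD]
2. D_y = 15  [BA ∥ DF ∩ AF ∥ BD]
   → D = (-4, 15)
3. E_x = -14  [EA · FC = 266 ∩ EA · DF = -20]
4. E_y = 21  [EA · FC = 266 ∩ EA · DF = -20]
   → E = (-14, 21)

D = (-4, 15)
E = (-14, 21)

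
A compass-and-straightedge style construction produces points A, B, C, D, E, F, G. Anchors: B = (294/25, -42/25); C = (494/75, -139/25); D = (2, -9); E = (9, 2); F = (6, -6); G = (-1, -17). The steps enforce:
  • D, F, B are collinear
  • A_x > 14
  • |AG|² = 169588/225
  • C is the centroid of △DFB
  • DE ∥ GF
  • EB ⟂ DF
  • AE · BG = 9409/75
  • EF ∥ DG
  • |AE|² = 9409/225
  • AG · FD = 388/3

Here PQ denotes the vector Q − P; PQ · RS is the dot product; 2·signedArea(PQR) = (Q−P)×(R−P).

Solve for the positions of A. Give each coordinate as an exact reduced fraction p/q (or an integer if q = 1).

A = (1063/75, 147/25)

1. A_x = 1063/75  [AE · BG = 9409/75 ∩ AG · FD = 388/3]
2. A_y = 147/25  [AE · BG = 9409/75 ∩ AG · FD = 388/3]
   → A = (1063/75, 147/25)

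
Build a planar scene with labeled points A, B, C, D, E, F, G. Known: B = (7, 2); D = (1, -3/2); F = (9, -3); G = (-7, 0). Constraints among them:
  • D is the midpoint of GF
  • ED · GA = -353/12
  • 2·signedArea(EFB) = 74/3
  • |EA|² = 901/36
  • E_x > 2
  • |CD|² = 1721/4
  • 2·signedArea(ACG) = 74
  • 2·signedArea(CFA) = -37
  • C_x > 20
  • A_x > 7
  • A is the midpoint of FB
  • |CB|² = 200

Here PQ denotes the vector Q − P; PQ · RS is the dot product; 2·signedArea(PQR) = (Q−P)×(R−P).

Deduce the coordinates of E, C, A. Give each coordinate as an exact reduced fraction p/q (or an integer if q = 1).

1. A_x = 8  [A is the midpoint of FB]
2. A_y = -1/2  [A is the midpoint of FB]
   → A = (8, -1/2)
3. E_x = 3  [2·signedArea(EFB) = 74/3 ∩ ED · GA = -353/12]
4. E_y = -1/3  [2·signedArea(EFB) = 74/3 ∩ ED · GA = -353/12]
   → E = (3, -1/3)
5. C_x = 21  [2·signedArea(CFA) = -37 ∩ 2·signedArea(ACG) = 74]
6. C_y = 4  [2·signedArea(CFA) = -37 ∩ 2·signedArea(ACG) = 74]
   → C = (21, 4)

A = (8, -1/2)
C = (21, 4)
E = (3, -1/3)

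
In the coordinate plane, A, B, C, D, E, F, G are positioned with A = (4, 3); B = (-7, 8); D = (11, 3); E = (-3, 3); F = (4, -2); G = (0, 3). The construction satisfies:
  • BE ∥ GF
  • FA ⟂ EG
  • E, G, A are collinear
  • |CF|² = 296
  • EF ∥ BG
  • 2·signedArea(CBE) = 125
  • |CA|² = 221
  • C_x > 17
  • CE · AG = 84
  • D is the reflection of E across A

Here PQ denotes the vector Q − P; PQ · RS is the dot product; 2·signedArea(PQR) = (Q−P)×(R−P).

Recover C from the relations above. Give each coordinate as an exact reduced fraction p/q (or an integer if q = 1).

1. C_x = 18  [2·signedArea(CBE) = 125 ∩ CE · AG = 84]
2. C_y = 8  [2·signedArea(CBE) = 125 ∩ CE · AG = 84]
   → C = (18, 8)

C = (18, 8)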